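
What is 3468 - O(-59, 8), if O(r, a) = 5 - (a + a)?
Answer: 3479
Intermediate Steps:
O(r, a) = 5 - 2*a
3468 - O(-59, 8) = 3468 - (5 - 2*8) = 3468 - (5 - 16) = 3468 - 1*(-11) = 3468 + 11 = 3479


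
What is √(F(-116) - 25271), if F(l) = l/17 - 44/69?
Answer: I*√34781367855/1173 ≈ 158.99*I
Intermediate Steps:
F(l) = -44/69 + l/17 (F(l) = l*(1/17) - 44*1/69 = l/17 - 44/69 = -44/69 + l/17)
√(F(-116) - 25271) = √((-44/69 + (1/17)*(-116)) - 25271) = √((-44/69 - 116/17) - 25271) = √(-8752/1173 - 25271) = √(-29651635/1173) = I*√34781367855/1173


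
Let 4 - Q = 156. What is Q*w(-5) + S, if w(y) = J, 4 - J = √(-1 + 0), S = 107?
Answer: -501 + 152*I ≈ -501.0 + 152.0*I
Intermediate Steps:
J = 4 - I (J = 4 - √(-1 + 0) = 4 - √(-1) = 4 - I ≈ 4.0 - 1.0*I)
w(y) = 4 - I
Q = -152 (Q = 4 - 1*156 = 4 - 156 = -152)
Q*w(-5) + S = -152*(4 - I) + 107 = (-608 + 152*I) + 107 = -501 + 152*I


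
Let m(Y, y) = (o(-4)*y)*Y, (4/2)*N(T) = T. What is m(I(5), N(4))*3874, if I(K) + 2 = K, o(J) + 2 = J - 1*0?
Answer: -139464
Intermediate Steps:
N(T) = T/2
o(J) = -2 + J (o(J) = -2 + (J - 1*0) = -2 + (J + 0) = -2 + J)
I(K) = -2 + K
m(Y, y) = -6*Y*y (m(Y, y) = ((-2 - 4)*y)*Y = (-6*y)*Y = -6*Y*y)
m(I(5), N(4))*3874 = -6*(-2 + 5)*(½)*4*3874 = -6*3*2*3874 = -36*3874 = -139464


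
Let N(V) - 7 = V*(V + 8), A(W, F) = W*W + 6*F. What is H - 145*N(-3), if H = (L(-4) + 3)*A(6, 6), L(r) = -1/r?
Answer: 1394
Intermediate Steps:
A(W, F) = W² + 6*F
H = 234 (H = (-1/(-4) + 3)*(6² + 6*6) = (-1*(-¼) + 3)*(36 + 36) = (¼ + 3)*72 = (13/4)*72 = 234)
N(V) = 7 + V*(8 + V) (N(V) = 7 + V*(V + 8) = 7 + V*(8 + V))
H - 145*N(-3) = 234 - 145*(7 + (-3)² + 8*(-3)) = 234 - 145*(7 + 9 - 24) = 234 - 145*(-8) = 234 + 1160 = 1394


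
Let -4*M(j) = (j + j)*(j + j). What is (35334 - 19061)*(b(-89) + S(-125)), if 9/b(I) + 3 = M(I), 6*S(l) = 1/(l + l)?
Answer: -21789547/742875 ≈ -29.331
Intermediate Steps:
S(l) = 1/(12*l) (S(l) = 1/(6*(l + l)) = 1/(6*((2*l))) = (1/(2*l))/6 = 1/(12*l))
M(j) = -j**2 (M(j) = -(j + j)*(j + j)/4 = -2*j*2*j/4 = -j**2)
b(I) = 9/(-3 - I**2)
(35334 - 19061)*(b(-89) + S(-125)) = (35334 - 19061)*(-9/(3 + (-89)**2) + (1/12)/(-125)) = 16273*(-9/(3 + 7921) + (1/12)*(-1/125)) = 16273*(-9/7924 - 1/1500) = 16273*(-1339/742875) = -21789547/742875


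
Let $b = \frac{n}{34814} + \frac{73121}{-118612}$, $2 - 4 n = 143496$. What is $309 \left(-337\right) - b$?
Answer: $- \frac{636088244743}{6108518} \approx -1.0413 \cdot 10^{5}$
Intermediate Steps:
$n = - \frac{71747}{2}$ ($n = \frac{1}{2} - 35874 = - \frac{71747}{2} \approx -35874.0$)
$b = - \frac{10060151}{6108518}$ ($b = - \frac{71747}{2 \cdot 34814} + \frac{73121}{-118612} = \left(- \frac{71747}{2}\right) \frac{1}{34814} + 73121 \left(- \frac{1}{118612}\right) = - \frac{5519}{5356} - \frac{73121}{118612} = - \frac{10060151}{6108518} \approx -1.6469$)
$309 \left(-337\right) - b = 309 \left(-337\right) - - \frac{10060151}{6108518} = -104133 + \frac{10060151}{6108518} = - \frac{636088244743}{6108518}$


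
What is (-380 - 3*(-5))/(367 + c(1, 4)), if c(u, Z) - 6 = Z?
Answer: -365/377 ≈ -0.96817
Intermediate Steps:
c(u, Z) = 6 + Z
(-380 - 3*(-5))/(367 + c(1, 4)) = (-380 - 3*(-5))/(367 + (6 + 4)) = (-380 + 15)/(367 + 10) = -365/377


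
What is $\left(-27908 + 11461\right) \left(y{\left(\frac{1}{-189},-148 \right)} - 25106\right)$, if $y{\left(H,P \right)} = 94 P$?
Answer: $641729046$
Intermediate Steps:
$\left(-27908 + 11461\right) \left(y{\left(\frac{1}{-189},-148 \right)} - 25106\right) = \left(-27908 + 11461\right) \left(94 \left(-148\right) - 25106\right) = - 16447 \left(-13912 - 25106\right) = \left(-16447\right) \left(-39018\right) = 641729046$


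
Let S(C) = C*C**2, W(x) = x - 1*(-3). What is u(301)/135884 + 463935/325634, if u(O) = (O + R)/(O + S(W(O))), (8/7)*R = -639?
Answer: 8800654568728019/6177141948697952 ≈ 1.4247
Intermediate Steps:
R = -4473/8 (R = (7/8)*(-639) = -4473/8 ≈ -559.13)
W(x) = 3 + x (W(x) = x + 3 = 3 + x)
S(C) = C**3
u(O) = (-4473/8 + O)/(O + (3 + O)**3) (u(O) = (O - 4473/8)/(O + (3 + O)**3) = (-4473/8 + O)/(O + (3 + O)**3))
u(301)/135884 + 463935/325634 = ((-4473/8 + 301)/(301 + (3 + 301)**3))/135884 + 463935/325634 = (-2065/8/(301 + 304**3))*(1/135884) + 463935*(1/325634) = (-2065/8/(301 + 28094464))*(1/135884) + 463935/325634 = (-2065/8/28094765)*(1/135884) + 463935/325634 = ((1/28094765)*(-2065/8))*(1/135884) + 463935/325634 = -413/44951624*1/135884 + 463935/325634 = -59/872600925088 + 463935/325634 = 8800654568728019/6177141948697952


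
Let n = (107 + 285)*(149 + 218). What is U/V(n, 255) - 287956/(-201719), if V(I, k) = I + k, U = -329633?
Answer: -24993308363/29071540561 ≈ -0.85972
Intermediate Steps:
n = 143864 (n = 392*367 = 143864)
U/V(n, 255) - 287956/(-201719) = -329633/(143864 + 255) - 287956/(-201719) = -329633/144119 - 287956*(-1/201719) = -329633*1/144119 + 287956/201719 = -329633/144119 + 287956/201719 = -24993308363/29071540561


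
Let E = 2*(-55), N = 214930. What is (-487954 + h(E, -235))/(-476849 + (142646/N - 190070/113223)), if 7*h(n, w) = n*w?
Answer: 10311441263595615/10153635066784258 ≈ 1.0155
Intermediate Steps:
E = -110
h(n, w) = n*w/7 (h(n, w) = (n*w)/7 = n*w/7)
(-487954 + h(E, -235))/(-476849 + (142646/N - 190070/113223)) = (-487954 + (1/7)*(-110)*(-235))/(-476849 + (142646/214930 - 190070/113223)) = (-487954 + 25850/7)/(-476849 + (142646*(1/214930) - 190070*1/113223)) = -3389828/(7*(-476849 + (71323/107465 - 190070/113223))) = -3389828/(7*(-476849 - 12350468521/12167509695)) = -3389828/(7*(-5802077181019576/12167509695)) = -3389828/7*(-12167509695/5802077181019576) = 10311441263595615/10153635066784258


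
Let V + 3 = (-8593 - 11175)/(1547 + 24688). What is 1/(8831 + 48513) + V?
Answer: -5646809477/1504419840 ≈ -3.7535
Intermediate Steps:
V = -98473/26235 (V = -3 + (-8593 - 11175)/(1547 + 24688) = -3 - 19768/26235 = -98473/26235 ≈ -3.7535)
1/(8831 + 48513) + V = 1/(8831 + 48513) - 98473/26235 = 1/57344 - 98473/26235 = -5646809477/1504419840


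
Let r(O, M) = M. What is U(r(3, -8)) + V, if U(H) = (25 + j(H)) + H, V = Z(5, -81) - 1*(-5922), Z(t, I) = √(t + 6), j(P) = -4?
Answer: 5935 + √11 ≈ 5938.3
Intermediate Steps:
Z(t, I) = √(6 + t)
V = 5922 + √11 (V = √(6 + 5) - 1*(-5922) = √11 + 5922 = 5922 + √11 ≈ 5925.3)
U(H) = 21 + H (U(H) = (25 - 4) + H = 21 + H)
U(r(3, -8)) + V = (21 - 8) + (5922 + √11) = 13 + (5922 + √11) = 5935 + √11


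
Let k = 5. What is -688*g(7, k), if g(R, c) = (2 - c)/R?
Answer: 2064/7 ≈ 294.86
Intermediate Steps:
g(R, c) = (2 - c)/R
-688*g(7, k) = -688*(2 - 1*5)/7 = -688*(2 - 5)/7 = -688*(-3)/7 = -688*(-3/7) = 2064/7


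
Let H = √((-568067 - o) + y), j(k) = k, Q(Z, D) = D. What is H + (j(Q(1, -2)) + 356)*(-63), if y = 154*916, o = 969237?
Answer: -22302 + 4*I*√87265 ≈ -22302.0 + 1181.6*I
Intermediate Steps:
y = 141064
H = 4*I*√87265 (H = √((-568067 - 1*969237) + 141064) = √((-568067 - 969237) + 141064) = √(-1537304 + 141064) = √(-1396240) = 4*I*√87265 ≈ 1181.6*I)
H + (j(Q(1, -2)) + 356)*(-63) = 4*I*√87265 + (-2 + 356)*(-63) = 4*I*√87265 + 354*(-63) = 4*I*√87265 - 22302 = -22302 + 4*I*√87265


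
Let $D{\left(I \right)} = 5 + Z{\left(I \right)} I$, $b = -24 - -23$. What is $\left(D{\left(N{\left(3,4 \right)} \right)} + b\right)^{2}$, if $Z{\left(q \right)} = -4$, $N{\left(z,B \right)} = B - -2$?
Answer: $400$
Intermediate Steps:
$N{\left(z,B \right)} = 2 + B$ ($N{\left(z,B \right)} = B + 2 = 2 + B$)
$b = -1$ ($b = -24 + 23 = -1$)
$D{\left(I \right)} = 5 - 4 I$
$\left(D{\left(N{\left(3,4 \right)} \right)} + b\right)^{2} = \left(\left(5 - 4 \left(2 + 4\right)\right) - 1\right)^{2} = \left(\left(5 - 24\right) - 1\right)^{2} = \left(-19 - 1\right)^{2} = \left(-20\right)^{2} = 400$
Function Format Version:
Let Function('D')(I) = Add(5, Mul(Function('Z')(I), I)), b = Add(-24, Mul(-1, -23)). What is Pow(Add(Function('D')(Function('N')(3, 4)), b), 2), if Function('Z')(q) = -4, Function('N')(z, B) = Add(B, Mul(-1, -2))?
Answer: 400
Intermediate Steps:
Function('N')(z, B) = Add(2, B) (Function('N')(z, B) = Add(B, 2) = Add(2, B))
b = -1 (b = Add(-24, 23) = -1)
Function('D')(I) = Add(5, Mul(-4, I))
Pow(Add(Function('D')(Function('N')(3, 4)), b), 2) = Pow(Add(Add(5, Mul(-4, Add(2, 4))), -1), 2) = Pow(Add(Add(5, Mul(-4, 6)), -1), 2) = Pow(Add(Add(5, -24), -1), 2) = Pow(Add(-19, -1), 2) = Pow(-20, 2) = 400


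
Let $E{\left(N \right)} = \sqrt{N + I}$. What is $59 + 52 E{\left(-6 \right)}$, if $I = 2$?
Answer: $59 + 104 i \approx 59.0 + 104.0 i$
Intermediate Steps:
$E{\left(N \right)} = \sqrt{2 + N}$ ($E{\left(N \right)} = \sqrt{N + 2} = \sqrt{2 + N}$)
$59 + 52 E{\left(-6 \right)} = 59 + 52 \sqrt{2 - 6} = 59 + 52 \sqrt{-4} = 59 + 52 \cdot 2 i = 59 + 104 i$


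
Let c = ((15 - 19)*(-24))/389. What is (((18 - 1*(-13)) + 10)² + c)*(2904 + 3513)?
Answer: 4196750085/389 ≈ 1.0789e+7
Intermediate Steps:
c = 96/389 (c = -4*(-24)*(1/389) = 96*(1/389) = 96/389 ≈ 0.24679)
(((18 - 1*(-13)) + 10)² + c)*(2904 + 3513) = (((18 - 1*(-13)) + 10)² + 96/389)*(2904 + 3513) = (((18 + 13) + 10)² + 96/389)*6417 = ((31 + 10)² + 96/389)*6417 = (41² + 96/389)*6417 = (1681 + 96/389)*6417 = (654005/389)*6417 = 4196750085/389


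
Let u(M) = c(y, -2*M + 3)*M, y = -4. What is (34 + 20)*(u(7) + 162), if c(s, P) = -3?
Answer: 7614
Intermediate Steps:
u(M) = -3*M
(34 + 20)*(u(7) + 162) = (34 + 20)*(-3*7 + 162) = 54*(-21 + 162) = 54*141 = 7614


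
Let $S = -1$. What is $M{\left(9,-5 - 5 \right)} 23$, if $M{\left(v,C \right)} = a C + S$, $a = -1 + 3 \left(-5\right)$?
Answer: $3657$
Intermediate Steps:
$a = -16$ ($a = -1 - 15 = -16$)
$M{\left(v,C \right)} = -1 - 16 C$ ($M{\left(v,C \right)} = - 16 C - 1 = -1 - 16 C$)
$M{\left(9,-5 - 5 \right)} 23 = \left(-1 - 16 \left(-5 - 5\right)\right) 23 = \left(-1 - -160\right) 23 = \left(-1 + 160\right) 23 = 159 \cdot 23 = 3657$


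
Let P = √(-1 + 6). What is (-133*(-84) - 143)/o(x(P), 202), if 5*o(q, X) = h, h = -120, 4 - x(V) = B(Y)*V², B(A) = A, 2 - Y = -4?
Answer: -11029/24 ≈ -459.54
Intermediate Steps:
Y = 6 (Y = 2 - 1*(-4) = 2 + 4 = 6)
P = √5 ≈ 2.2361
x(V) = 4 - 6*V²
o(q, X) = -24 (o(q, X) = (⅕)*(-120) = -24)
(-133*(-84) - 143)/o(x(P), 202) = (-133*(-84) - 143)/(-24) = (11172 - 143)*(-1/24) = 11029*(-1/24) = -11029/24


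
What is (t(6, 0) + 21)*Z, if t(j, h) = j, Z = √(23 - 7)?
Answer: 108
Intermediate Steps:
Z = 4 (Z = √16 = 4)
(t(6, 0) + 21)*Z = (6 + 21)*4 = 27*4 = 108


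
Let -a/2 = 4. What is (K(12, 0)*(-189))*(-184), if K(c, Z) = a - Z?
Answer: -278208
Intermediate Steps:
a = -8 (a = -2*4 = -8)
K(c, Z) = -8 - Z
(K(12, 0)*(-189))*(-184) = ((-8 - 1*0)*(-189))*(-184) = ((-8 + 0)*(-189))*(-184) = -8*(-189)*(-184) = 1512*(-184) = -278208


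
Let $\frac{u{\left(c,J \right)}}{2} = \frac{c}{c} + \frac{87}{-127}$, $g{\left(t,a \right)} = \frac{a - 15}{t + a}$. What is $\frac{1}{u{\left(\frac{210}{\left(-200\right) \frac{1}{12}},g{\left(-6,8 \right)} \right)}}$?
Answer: $\frac{127}{80} \approx 1.5875$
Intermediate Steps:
$g{\left(t,a \right)} = \frac{-15 + a}{a + t}$
$u{\left(c,J \right)} = \frac{80}{127}$ ($u{\left(c,J \right)} = 2 \left(\frac{c}{c} + \frac{87}{-127}\right) = 2 \left(1 + 87 \left(- \frac{1}{127}\right)\right) = 2 \left(1 - \frac{87}{127}\right) = 2 \cdot \frac{40}{127} = \frac{80}{127}$)
$\frac{1}{u{\left(\frac{210}{\left(-200\right) \frac{1}{12}},g{\left(-6,8 \right)} \right)}} = \frac{1}{\frac{80}{127}} = \frac{127}{80}$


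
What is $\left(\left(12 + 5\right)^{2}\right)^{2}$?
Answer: $83521$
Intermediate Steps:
$\left(\left(12 + 5\right)^{2}\right)^{2} = \left(17^{2}\right)^{2} = 289^{2} = 83521$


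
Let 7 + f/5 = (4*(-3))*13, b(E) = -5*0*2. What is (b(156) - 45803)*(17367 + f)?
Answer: -758131256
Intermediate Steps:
b(E) = 0 (b(E) = 0*2 = 0)
f = -815 (f = -35 + 5*((4*(-3))*13) = -35 + 5*(-12*13) = -35 + 5*(-156) = -35 - 780 = -815)
(b(156) - 45803)*(17367 + f) = (0 - 45803)*(17367 - 815) = -45803*16552 = -758131256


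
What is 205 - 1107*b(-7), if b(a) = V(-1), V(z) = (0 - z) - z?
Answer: -2009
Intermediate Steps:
V(z) = -2*z (V(z) = -z - z = -2*z)
b(a) = 2 (b(a) = -2*(-1) = 2)
205 - 1107*b(-7) = 205 - 1107*2 = 205 - 2214 = -2009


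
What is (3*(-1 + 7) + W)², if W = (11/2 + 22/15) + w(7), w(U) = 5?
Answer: 808201/900 ≈ 898.00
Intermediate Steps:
W = 359/30 (W = (11/2 + 22/15) + 5 = 209/30 + 5 = 359/30 ≈ 11.967)
(3*(-1 + 7) + W)² = (3*(-1 + 7) + 359/30)² = (3*6 + 359/30)² = (18 + 359/30)² = (899/30)² = 808201/900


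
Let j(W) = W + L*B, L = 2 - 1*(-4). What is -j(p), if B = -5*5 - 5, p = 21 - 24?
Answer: 183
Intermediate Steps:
p = -3
L = 6 (L = 2 + 4 = 6)
B = -30 (B = -25 - 5 = -30)
j(W) = -180 + W (j(W) = W + 6*(-30) = W - 180 = -180 + W)
-j(p) = -(-180 - 3) = -1*(-183) = 183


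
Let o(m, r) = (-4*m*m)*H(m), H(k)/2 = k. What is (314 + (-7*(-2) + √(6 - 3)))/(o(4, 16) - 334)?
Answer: -164/423 - √3/846 ≈ -0.38975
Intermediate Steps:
H(k) = 2*k
o(m, r) = -8*m³ (o(m, r) = (-4*m*m)*(2*m) = (-4*m²)*(2*m) = -8*m³)
(314 + (-7*(-2) + √(6 - 3)))/(o(4, 16) - 334) = (314 + (-7*(-2) + √(6 - 3)))/(-8*4³ - 334) = (314 + (14 + √3))/(-8*64 - 334) = (328 + √3)/(-512 - 334) = (328 + √3)/(-846) = (328 + √3)*(-1/846) = -164/423 - √3/846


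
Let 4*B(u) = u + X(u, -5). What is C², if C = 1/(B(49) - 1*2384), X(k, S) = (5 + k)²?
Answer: 16/43178041 ≈ 3.7056e-7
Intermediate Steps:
B(u) = u/4 + (5 + u)²/4 (B(u) = (u + (5 + u)²)/4 = u/4 + (5 + u)²/4)
C = -4/6571 (C = 1/(((¼)*49 + (5 + 49)²/4) - 1*2384) = 1/((49/4 + (¼)*54²) - 2384) = 1/((49/4 + (¼)*2916) - 2384) = 1/((49/4 + 729) - 2384) = 1/(2965/4 - 2384) = 1/(-6571/4) = -4/6571 ≈ -0.00060874)
C² = (-4/6571)² = 16/43178041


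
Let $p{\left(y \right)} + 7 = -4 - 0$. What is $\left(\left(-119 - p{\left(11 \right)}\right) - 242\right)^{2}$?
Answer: $122500$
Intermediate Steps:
$p{\left(y \right)} = -11$ ($p{\left(y \right)} = -7 - 4 = -11$)
$\left(\left(-119 - p{\left(11 \right)}\right) - 242\right)^{2} = \left(\left(-119 - -11\right) - 242\right)^{2} = \left(\left(-119 + 11\right) - 242\right)^{2} = \left(-108 - 242\right)^{2} = \left(-350\right)^{2} = 122500$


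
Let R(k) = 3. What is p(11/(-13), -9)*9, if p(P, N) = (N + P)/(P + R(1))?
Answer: -288/7 ≈ -41.143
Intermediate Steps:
p(P, N) = (N + P)/(3 + P) (p(P, N) = (N + P)/(P + 3) = (N + P)/(3 + P))
p(11/(-13), -9)*9 = ((-9 + 11/(-13))/(3 + 11/(-13)))*9 = ((-9 + 11*(-1/13))/(3 + 11*(-1/13)))*9 = ((-9 - 11/13)/(3 - 11/13))*9 = (-128/13/(28/13))*9 = ((13/28)*(-128/13))*9 = -32/7*9 = -288/7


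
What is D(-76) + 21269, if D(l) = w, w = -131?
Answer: 21138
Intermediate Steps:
D(l) = -131
D(-76) + 21269 = -131 + 21269 = 21138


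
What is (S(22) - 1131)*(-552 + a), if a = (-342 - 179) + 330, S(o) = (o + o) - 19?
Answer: 821758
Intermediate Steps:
S(o) = -19 + 2*o (S(o) = 2*o - 19 = -19 + 2*o)
a = -191 (a = -521 + 330 = -191)
(S(22) - 1131)*(-552 + a) = ((-19 + 2*22) - 1131)*(-552 - 191) = ((-19 + 44) - 1131)*(-743) = (25 - 1131)*(-743) = -1106*(-743) = 821758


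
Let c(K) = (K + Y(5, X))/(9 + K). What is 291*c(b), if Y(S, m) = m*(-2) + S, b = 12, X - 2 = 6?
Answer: 97/7 ≈ 13.857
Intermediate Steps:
X = 8 (X = 2 + 6 = 8)
Y(S, m) = S - 2*m (Y(S, m) = -2*m + S = S - 2*m)
c(K) = (-11 + K)/(9 + K) (c(K) = (K + (5 - 2*8))/(9 + K) = (K + (5 - 16))/(9 + K) = (K - 11)/(9 + K) = (-11 + K)/(9 + K))
291*c(b) = 291*((-11 + 12)/(9 + 12)) = 291*(1/21) = 97/7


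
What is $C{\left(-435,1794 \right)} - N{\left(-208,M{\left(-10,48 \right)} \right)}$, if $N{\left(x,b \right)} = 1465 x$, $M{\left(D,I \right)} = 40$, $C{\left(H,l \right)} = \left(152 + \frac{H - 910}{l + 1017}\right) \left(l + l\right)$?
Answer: $\frac{794931332}{937} \approx 8.4838 \cdot 10^{5}$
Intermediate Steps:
$C{\left(H,l \right)} = 2 l \left(152 + \frac{-910 + H}{1017 + l}\right)$ ($C{\left(H,l \right)} = \left(152 + \frac{-910 + H}{1017 + l}\right) 2 l = 2 l \left(152 + \frac{-910 + H}{1017 + l}\right)$)
$C{\left(-435,1794 \right)} - N{\left(-208,M{\left(-10,48 \right)} \right)} = 2 \cdot 1794 \frac{1}{1017 + 1794} \left(153674 - 435 + 152 \cdot 1794\right) - 1465 \left(-208\right) = 2 \cdot 1794 \cdot \frac{1}{2811} \left(153674 - 435 + 272688\right) - -304720 = 2 \cdot 1794 \cdot \frac{1}{2811} \cdot 425927 + 304720 = \frac{509408692}{937} + 304720 = \frac{794931332}{937}$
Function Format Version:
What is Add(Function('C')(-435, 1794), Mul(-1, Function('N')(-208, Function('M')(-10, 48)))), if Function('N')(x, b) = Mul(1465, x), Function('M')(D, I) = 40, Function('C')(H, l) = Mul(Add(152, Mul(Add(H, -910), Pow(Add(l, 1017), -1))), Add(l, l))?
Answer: Rational(794931332, 937) ≈ 8.4838e+5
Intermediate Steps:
Function('C')(H, l) = Mul(2, l, Add(152, Mul(Pow(Add(1017, l), -1), Add(-910, H)))) (Function('C')(H, l) = Mul(Add(152, Mul(Add(-910, H), Pow(Add(1017, l), -1))), Mul(2, l)) = Mul(Add(152, Mul(Pow(Add(1017, l), -1), Add(-910, H))), Mul(2, l)) = Mul(2, l, Add(152, Mul(Pow(Add(1017, l), -1), Add(-910, H)))))
Add(Function('C')(-435, 1794), Mul(-1, Function('N')(-208, Function('M')(-10, 48)))) = Add(Mul(2, 1794, Pow(Add(1017, 1794), -1), Add(153674, -435, Mul(152, 1794))), Mul(-1, Mul(1465, -208))) = Add(Mul(2, 1794, Pow(2811, -1), Add(153674, -435, 272688)), Mul(-1, -304720)) = Add(Mul(2, 1794, Rational(1, 2811), 425927), 304720) = Add(Rational(509408692, 937), 304720) = Rational(794931332, 937)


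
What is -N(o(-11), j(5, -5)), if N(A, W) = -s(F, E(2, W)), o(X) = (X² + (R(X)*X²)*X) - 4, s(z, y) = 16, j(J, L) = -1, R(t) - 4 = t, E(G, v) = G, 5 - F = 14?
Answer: 16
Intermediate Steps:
F = -9 (F = 5 - 1*14 = 5 - 14 = -9)
R(t) = 4 + t
o(X) = -4 + X² + X³*(4 + X) (o(X) = (X² + ((4 + X)*X²)*X) - 4 = (X² + (X²*(4 + X))*X) - 4 = (X² + X³*(4 + X)) - 4 = -4 + X² + X³*(4 + X))
N(A, W) = -16 (N(A, W) = -1*16 = -16)
-N(o(-11), j(5, -5)) = -1*(-16) = 16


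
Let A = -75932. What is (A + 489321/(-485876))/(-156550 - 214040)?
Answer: 36894025753/180060786840 ≈ 0.20490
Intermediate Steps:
(A + 489321/(-485876))/(-156550 - 214040) = (-75932 + 489321/(-485876))/(-156550 - 214040) = (-75932 + 489321*(-1/485876))/(-370590) = (-75932 - 489321/485876)*(-1/370590) = -36894025753/485876*(-1/370590) = 36894025753/180060786840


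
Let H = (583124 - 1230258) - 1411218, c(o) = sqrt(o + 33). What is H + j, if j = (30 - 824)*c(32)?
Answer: -2058352 - 794*sqrt(65) ≈ -2.0648e+6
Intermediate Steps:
c(o) = sqrt(33 + o)
j = -794*sqrt(65) (j = (30 - 824)*sqrt(33 + 32) = -794*sqrt(65) ≈ -6401.4)
H = -2058352 (H = -647134 - 1411218 = -2058352)
H + j = -2058352 - 794*sqrt(65)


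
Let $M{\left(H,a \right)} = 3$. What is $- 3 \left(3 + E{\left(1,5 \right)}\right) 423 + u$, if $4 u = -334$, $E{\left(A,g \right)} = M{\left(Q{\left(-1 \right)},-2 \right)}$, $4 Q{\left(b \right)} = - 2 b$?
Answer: $- \frac{15395}{2} \approx -7697.5$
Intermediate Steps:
$Q{\left(b \right)} = - \frac{b}{2}$ ($Q{\left(b \right)} = \frac{\left(-2\right) b}{4} = - \frac{b}{2}$)
$E{\left(A,g \right)} = 3$
$u = - \frac{167}{2}$ ($u = \frac{1}{4} \left(-334\right) = - \frac{167}{2} \approx -83.5$)
$- 3 \left(3 + E{\left(1,5 \right)}\right) 423 + u = - 3 \left(3 + 3\right) 423 - \frac{167}{2} = \left(-3\right) 6 \cdot 423 - \frac{167}{2} = \left(-18\right) 423 - \frac{167}{2} = -7614 - \frac{167}{2} = - \frac{15395}{2}$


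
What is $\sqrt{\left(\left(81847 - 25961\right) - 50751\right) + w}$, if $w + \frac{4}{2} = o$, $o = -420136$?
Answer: $i \sqrt{415003} \approx 644.21 i$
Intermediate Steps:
$w = -420138$ ($w = -2 - 420136 = -420138$)
$\sqrt{\left(\left(81847 - 25961\right) - 50751\right) + w} = \sqrt{\left(\left(81847 - 25961\right) - 50751\right) - 420138} = \sqrt{\left(55886 - 50751\right) - 420138} = \sqrt{5135 - 420138} = \sqrt{-415003} = i \sqrt{415003}$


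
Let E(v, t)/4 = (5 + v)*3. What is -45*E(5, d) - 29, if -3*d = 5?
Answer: -5429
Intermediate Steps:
d = -5/3 (d = -1/3*5 = -5/3 ≈ -1.6667)
E(v, t) = 60 + 12*v (E(v, t) = 4*((5 + v)*3) = 4*(15 + 3*v) = 60 + 12*v)
-45*E(5, d) - 29 = -45*(60 + 12*5) - 29 = -45*(60 + 60) - 29 = -45*120 - 29 = -5400 - 29 = -5429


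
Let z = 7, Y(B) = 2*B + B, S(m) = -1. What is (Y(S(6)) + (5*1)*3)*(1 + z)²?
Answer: 768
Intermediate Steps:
Y(B) = 3*B
(Y(S(6)) + (5*1)*3)*(1 + z)² = (3*(-1) + (5*1)*3)*(1 + 7)² = (-3 + 5*3)*8² = (-3 + 15)*64 = 12*64 = 768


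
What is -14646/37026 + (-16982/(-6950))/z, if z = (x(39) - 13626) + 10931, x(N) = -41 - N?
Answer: -7863755362/19835908125 ≈ -0.39644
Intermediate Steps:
z = -2775 (z = ((-41 - 1*39) - 13626) + 10931 = ((-41 - 39) - 13626) + 10931 = (-80 - 13626) + 10931 = -13706 + 10931 = -2775)
-14646/37026 + (-16982/(-6950))/z = -14646/37026 - 16982/(-6950)/(-2775) = -14646*1/37026 - 16982*(-1/6950)*(-1/2775) = -2441/6171 + (8491/3475)*(-1/2775) = -2441/6171 - 8491/9643125 = -7863755362/19835908125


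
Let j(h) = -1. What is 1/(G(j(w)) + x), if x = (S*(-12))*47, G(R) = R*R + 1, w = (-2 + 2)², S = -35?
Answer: 1/19742 ≈ 5.0653e-5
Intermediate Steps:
w = 0 (w = 0² = 0)
G(R) = 1 + R² (G(R) = R² + 1 = 1 + R²)
x = 19740 (x = -35*(-12)*47 = 420*47 = 19740)
1/(G(j(w)) + x) = 1/((1 + (-1)²) + 19740) = 1/((1 + 1) + 19740) = 1/(2 + 19740) = 1/19742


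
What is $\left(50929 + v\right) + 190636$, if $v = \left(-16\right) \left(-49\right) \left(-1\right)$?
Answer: $240781$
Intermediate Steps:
$v = -784$ ($v = 784 \left(-1\right) = -784$)
$\left(50929 + v\right) + 190636 = \left(50929 - 784\right) + 190636 = 50145 + 190636 = 240781$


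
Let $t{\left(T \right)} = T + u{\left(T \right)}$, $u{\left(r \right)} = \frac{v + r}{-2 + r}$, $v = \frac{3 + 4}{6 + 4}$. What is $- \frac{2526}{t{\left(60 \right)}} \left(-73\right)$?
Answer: $\frac{106950840}{35407} \approx 3020.6$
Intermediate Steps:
$v = \frac{7}{10} \approx 0.7$
$u{\left(r \right)} = \frac{\frac{7}{10} + r}{-2 + r}$
$t{\left(T \right)} = T + \frac{\frac{7}{10} + T}{-2 + T}$
$- \frac{2526}{t{\left(60 \right)}} \left(-73\right) = - \frac{2526}{\frac{1}{-2 + 60} \left(\frac{7}{10} + 60^{2} - 60\right)} \left(-73\right) = - \frac{2526}{\frac{1}{58} \left(\frac{7}{10} + 3600 - 60\right)} \left(-73\right) = - \frac{2526}{\frac{1}{58} \cdot \frac{35407}{10}} \left(-73\right) = - \frac{2526}{\frac{35407}{580}} \left(-73\right) = \left(-2526\right) \frac{580}{35407} \left(-73\right) = \left(- \frac{1465080}{35407}\right) \left(-73\right) = \frac{106950840}{35407}$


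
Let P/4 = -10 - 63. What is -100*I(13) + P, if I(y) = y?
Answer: -1592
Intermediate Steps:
P = -292 (P = 4*(-10 - 63) = 4*(-73) = -292)
-100*I(13) + P = -100*13 - 292 = -1300 - 292 = -1592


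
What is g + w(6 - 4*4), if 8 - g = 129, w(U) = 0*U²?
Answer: -121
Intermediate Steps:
w(U) = 0
g = -121 (g = 8 - 1*129 = 8 - 129 = -121)
g + w(6 - 4*4) = -121 + 0 = -121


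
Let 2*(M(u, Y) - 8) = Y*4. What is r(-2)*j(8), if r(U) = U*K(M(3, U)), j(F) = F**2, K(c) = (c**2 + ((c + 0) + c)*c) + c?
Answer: -6656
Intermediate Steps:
M(u, Y) = 8 + 2*Y (M(u, Y) = 8 + (Y*4)/2 = 8 + (4*Y)/2 = 8 + 2*Y)
K(c) = c + 3*c**2 (K(c) = (c**2 + (c + c)*c) + c = (c**2 + (2*c)*c) + c = (c**2 + 2*c**2) + c = 3*c**2 + c = c + 3*c**2)
r(U) = U*(8 + 2*U)*(25 + 6*U) (r(U) = U*((8 + 2*U)*(1 + 3*(8 + 2*U))) = U*((8 + 2*U)*(1 + (24 + 6*U))) = U*((8 + 2*U)*(25 + 6*U)) = U*(8 + 2*U)*(25 + 6*U))
r(-2)*j(8) = (2*(-2)*(4 - 2)*(25 + 6*(-2)))*8**2 = (2*(-2)*2*(25 - 12))*64 = (2*(-2)*2*13)*64 = -104*64 = -6656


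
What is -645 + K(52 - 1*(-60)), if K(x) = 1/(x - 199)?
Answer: -56116/87 ≈ -645.01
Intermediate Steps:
K(x) = 1/(-199 + x)
-645 + K(52 - 1*(-60)) = -645 + 1/(-199 + (52 - 1*(-60))) = -645 + 1/(-199 + (52 + 60)) = -645 + 1/(-199 + 112) = -645 + 1/(-87) = -645 - 1/87 = -56116/87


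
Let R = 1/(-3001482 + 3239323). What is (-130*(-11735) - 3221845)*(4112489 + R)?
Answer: -1659177514596393750/237841 ≈ -6.9760e+12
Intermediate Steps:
R = 1/237841 ≈ 4.2045e-6
(-130*(-11735) - 3221845)*(4112489 + R) = (-130*(-11735) - 3221845)*(4112489 + 1/237841) = (1525550 - 3221845)*(978118496250/237841) = -1696295*978118496250/237841 = -1659177514596393750/237841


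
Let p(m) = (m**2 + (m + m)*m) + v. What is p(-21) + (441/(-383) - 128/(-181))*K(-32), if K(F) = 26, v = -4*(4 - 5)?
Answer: 91190899/69323 ≈ 1315.4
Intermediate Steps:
v = 4 (v = -4*(-1) = 4)
p(m) = 4 + 3*m**2 (p(m) = (m**2 + (m + m)*m) + 4 = (m**2 + (2*m)*m) + 4 = (m**2 + 2*m**2) + 4 = 3*m**2 + 4 = 4 + 3*m**2)
p(-21) + (441/(-383) - 128/(-181))*K(-32) = (4 + 3*(-21)**2) + (441/(-383) - 128/(-181))*26 = (4 + 3*441) + (441*(-1/383) - 128*(-1/181))*26 = (4 + 1323) + (-441/383 + 128/181)*26 = 1327 - 30797/69323*26 = 1327 - 800722/69323 = 91190899/69323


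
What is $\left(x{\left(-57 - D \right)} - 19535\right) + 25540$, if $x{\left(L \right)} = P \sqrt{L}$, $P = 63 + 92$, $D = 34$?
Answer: $6005 + 155 i \sqrt{91} \approx 6005.0 + 1478.6 i$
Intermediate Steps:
$P = 155$
$x{\left(L \right)} = 155 \sqrt{L}$
$\left(x{\left(-57 - D \right)} - 19535\right) + 25540 = \left(155 \sqrt{-57 - 34} - 19535\right) + 25540 = \left(155 \sqrt{-91} - 19535\right) + 25540 = \left(155 i \sqrt{91} - 19535\right) + 25540 = \left(-19535 + 155 i \sqrt{91}\right) + 25540 = 6005 + 155 i \sqrt{91}$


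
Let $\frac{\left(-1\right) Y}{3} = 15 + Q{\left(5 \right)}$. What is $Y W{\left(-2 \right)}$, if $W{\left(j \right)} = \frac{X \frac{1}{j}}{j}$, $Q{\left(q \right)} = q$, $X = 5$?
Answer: $-75$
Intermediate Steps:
$W{\left(j \right)} = \frac{5}{j^{2}}$ ($W{\left(j \right)} = \frac{5 \frac{1}{j}}{j} = \frac{5}{j^{2}}$)
$Y = -60$ ($Y = - 3 \left(15 + 5\right) = \left(-3\right) 20 = -60$)
$Y W{\left(-2 \right)} = - 60 \cdot \frac{5}{4} = - 60 \cdot 5 \cdot \frac{1}{4} = \left(-60\right) \frac{5}{4} = -75$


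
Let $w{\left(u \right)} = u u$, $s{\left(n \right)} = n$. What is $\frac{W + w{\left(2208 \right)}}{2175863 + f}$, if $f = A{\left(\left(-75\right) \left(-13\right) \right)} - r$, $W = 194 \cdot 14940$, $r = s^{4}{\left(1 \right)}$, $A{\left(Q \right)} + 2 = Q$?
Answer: $\frac{7773624}{2176835} \approx 3.5711$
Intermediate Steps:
$w{\left(u \right)} = u^{2}$
$A{\left(Q \right)} = -2 + Q$
$r = 1$ ($r = 1^{4} = 1$)
$W = 2898360$
$f = 972$ ($f = \left(-2 - -975\right) - 1 = \left(-2 + 975\right) - 1 = 973 - 1 = 972$)
$\frac{W + w{\left(2208 \right)}}{2175863 + f} = \frac{2898360 + 2208^{2}}{2175863 + 972} = \frac{2898360 + 4875264}{2176835} = 7773624 \cdot \frac{1}{2176835} = \frac{7773624}{2176835}$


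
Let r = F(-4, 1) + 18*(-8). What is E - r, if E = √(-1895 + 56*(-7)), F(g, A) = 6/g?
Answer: 291/2 + I*√2287 ≈ 145.5 + 47.823*I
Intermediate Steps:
E = I*√2287 (E = √(-1895 - 392) = √(-2287) = I*√2287 ≈ 47.823*I)
r = -291/2 (r = 6/(-4) + 18*(-8) = 6*(-¼) - 144 = -3/2 - 144 = -291/2 ≈ -145.50)
E - r = I*√2287 - 1*(-291/2) = I*√2287 + 291/2 = 291/2 + I*√2287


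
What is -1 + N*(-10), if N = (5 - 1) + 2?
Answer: -61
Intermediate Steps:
N = 6 (N = 4 + 2 = 6)
-1 + N*(-10) = -1 + 6*(-10) = -1 - 60 = -61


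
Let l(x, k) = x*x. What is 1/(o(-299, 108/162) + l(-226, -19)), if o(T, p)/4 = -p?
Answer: 3/153220 ≈ 1.9580e-5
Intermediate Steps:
l(x, k) = x²
o(T, p) = -4*p (o(T, p) = 4*(-p) = -4*p)
1/(o(-299, 108/162) + l(-226, -19)) = 1/(-432/162 + (-226)²) = 1/(-432/162 + 51076) = 1/(-4*⅔ + 51076) = 1/(-8/3 + 51076) = 1/(153220/3) = 3/153220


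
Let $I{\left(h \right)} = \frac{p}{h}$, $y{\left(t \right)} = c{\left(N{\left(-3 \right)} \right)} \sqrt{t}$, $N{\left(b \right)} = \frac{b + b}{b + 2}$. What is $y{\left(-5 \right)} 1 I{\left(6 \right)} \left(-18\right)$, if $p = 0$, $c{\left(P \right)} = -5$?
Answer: $0$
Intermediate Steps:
$N{\left(b \right)} = \frac{2 b}{2 + b}$
$y{\left(t \right)} = - 5 \sqrt{t}$
$I{\left(h \right)} = 0$ ($I{\left(h \right)} = \frac{0}{h} = 0$)
$y{\left(-5 \right)} 1 I{\left(6 \right)} \left(-18\right) = - 5 \sqrt{-5} \cdot 1 \cdot 0 \left(-18\right) = - 5 i \sqrt{5} \cdot 1 \cdot 0 \left(-18\right) = - 5 i \sqrt{5} \cdot 0 \left(-18\right) = 0 \left(-18\right) = 0$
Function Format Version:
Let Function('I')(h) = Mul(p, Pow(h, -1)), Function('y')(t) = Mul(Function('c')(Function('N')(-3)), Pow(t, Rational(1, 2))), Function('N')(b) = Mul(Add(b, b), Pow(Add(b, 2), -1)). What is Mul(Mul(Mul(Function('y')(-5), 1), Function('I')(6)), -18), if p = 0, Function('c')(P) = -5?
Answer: 0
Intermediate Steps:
Function('N')(b) = Mul(2, b, Pow(Add(2, b), -1)) (Function('N')(b) = Mul(Mul(2, b), Pow(Add(2, b), -1)) = Mul(2, b, Pow(Add(2, b), -1)))
Function('y')(t) = Mul(-5, Pow(t, Rational(1, 2)))
Function('I')(h) = 0 (Function('I')(h) = Mul(0, Pow(h, -1)) = 0)
Mul(Mul(Mul(Function('y')(-5), 1), Function('I')(6)), -18) = Mul(Mul(Mul(Mul(-5, Pow(-5, Rational(1, 2))), 1), 0), -18) = Mul(Mul(Mul(Mul(-5, Mul(I, Pow(5, Rational(1, 2)))), 1), 0), -18) = Mul(Mul(Mul(Mul(-5, I, Pow(5, Rational(1, 2))), 1), 0), -18) = Mul(Mul(Mul(-5, I, Pow(5, Rational(1, 2))), 0), -18) = Mul(0, -18) = 0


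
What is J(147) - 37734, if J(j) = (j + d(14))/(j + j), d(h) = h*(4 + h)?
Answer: -528257/14 ≈ -37733.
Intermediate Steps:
J(j) = (252 + j)/(2*j) (J(j) = (j + 14*(4 + 14))/(j + j) = (j + 14*18)/((2*j)) = (j + 252)*(1/(2*j)) = (252 + j)*(1/(2*j)) = (252 + j)/(2*j))
J(147) - 37734 = (½)*(252 + 147)/147 - 37734 = (½)*(1/147)*399 - 37734 = 19/14 - 37734 = -528257/14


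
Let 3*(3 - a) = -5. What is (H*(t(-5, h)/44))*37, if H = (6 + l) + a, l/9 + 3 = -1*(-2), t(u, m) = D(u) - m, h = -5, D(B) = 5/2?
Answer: 925/88 ≈ 10.511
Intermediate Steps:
D(B) = 5/2 (D(B) = 5*(½) = 5/2)
a = 14/3 (a = 3 - ⅓*(-5) = 3 + 5/3 = 14/3 ≈ 4.6667)
t(u, m) = 5/2 - m
l = -9 (l = -27 + 9*(-1*(-2)) = -27 + 9*2 = -27 + 18 = -9)
H = 5/3 (H = (6 - 9) + 14/3 = -3 + 14/3 = 5/3 ≈ 1.6667)
(H*(t(-5, h)/44))*37 = (5*((5/2 - 1*(-5))/44)/3)*37 = (5*((5/2 + 5)*(1/44))/3)*37 = (5*((15/2)*(1/44))/3)*37 = ((5/3)*(15/88))*37 = (25/88)*37 = 925/88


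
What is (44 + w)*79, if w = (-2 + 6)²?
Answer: 4740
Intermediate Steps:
w = 16 (w = 4² = 16)
(44 + w)*79 = (44 + 16)*79 = 60*79 = 4740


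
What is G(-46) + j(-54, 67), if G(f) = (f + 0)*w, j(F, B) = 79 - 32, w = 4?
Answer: -137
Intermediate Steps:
j(F, B) = 47
G(f) = 4*f (G(f) = (f + 0)*4 = f*4 = 4*f)
G(-46) + j(-54, 67) = 4*(-46) + 47 = -184 + 47 = -137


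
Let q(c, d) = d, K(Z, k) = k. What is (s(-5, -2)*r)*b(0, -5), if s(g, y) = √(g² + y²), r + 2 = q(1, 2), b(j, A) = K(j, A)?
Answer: 0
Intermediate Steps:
b(j, A) = A
r = 0 (r = -2 + 2 = 0)
(s(-5, -2)*r)*b(0, -5) = (√((-5)² + (-2)²)*0)*(-5) = (√(25 + 4)*0)*(-5) = (√29*0)*(-5) = 0*(-5) = 0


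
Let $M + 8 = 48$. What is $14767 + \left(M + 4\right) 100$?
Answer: $19167$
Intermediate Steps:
$M = 40$ ($M = -8 + 48 = 40$)
$14767 + \left(M + 4\right) 100 = 14767 + \left(40 + 4\right) 100 = 14767 + 44 \cdot 100 = 14767 + 4400 = 19167$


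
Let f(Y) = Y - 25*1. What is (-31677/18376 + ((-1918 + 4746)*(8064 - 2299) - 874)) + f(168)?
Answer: 299578181387/18376 ≈ 1.6303e+7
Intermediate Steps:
f(Y) = -25 + Y (f(Y) = Y - 25 = -25 + Y)
(-31677/18376 + ((-1918 + 4746)*(8064 - 2299) - 874)) + f(168) = (-31677/18376 + ((-1918 + 4746)*(8064 - 2299) - 874)) + (-25 + 168) = (-31677*1/18376 + (2828*5765 - 874)) + 143 = (-31677/18376 + (16303420 - 874)) + 143 = (-31677/18376 + 16302546) + 143 = 299575553619/18376 + 143 = 299578181387/18376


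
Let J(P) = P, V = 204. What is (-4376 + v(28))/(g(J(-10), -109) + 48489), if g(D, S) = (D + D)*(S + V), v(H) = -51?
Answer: -4427/46589 ≈ -0.095022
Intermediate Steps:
g(D, S) = 2*D*(204 + S) (g(D, S) = (D + D)*(S + 204) = (2*D)*(204 + S) = 2*D*(204 + S))
(-4376 + v(28))/(g(J(-10), -109) + 48489) = (-4376 - 51)/(2*(-10)*(204 - 109) + 48489) = -4427/(2*(-10)*95 + 48489) = -4427/(-1900 + 48489) = -4427/46589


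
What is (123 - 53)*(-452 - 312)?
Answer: -53480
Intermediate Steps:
(123 - 53)*(-452 - 312) = 70*(-764) = -53480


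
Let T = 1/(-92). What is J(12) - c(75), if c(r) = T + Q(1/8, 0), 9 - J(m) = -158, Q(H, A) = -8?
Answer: 16101/92 ≈ 175.01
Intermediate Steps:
T = -1/92 ≈ -0.010870
J(m) = 167 (J(m) = 9 - 1*(-158) = 9 + 158 = 167)
c(r) = -737/92 (c(r) = -1/92 - 8 = -737/92)
J(12) - c(75) = 167 - 1*(-737/92) = 167 + 737/92 = 16101/92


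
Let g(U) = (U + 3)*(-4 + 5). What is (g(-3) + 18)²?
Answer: 324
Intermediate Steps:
g(U) = 3 + U (g(U) = (3 + U)*1 = 3 + U)
(g(-3) + 18)² = ((3 - 3) + 18)² = (0 + 18)² = 18² = 324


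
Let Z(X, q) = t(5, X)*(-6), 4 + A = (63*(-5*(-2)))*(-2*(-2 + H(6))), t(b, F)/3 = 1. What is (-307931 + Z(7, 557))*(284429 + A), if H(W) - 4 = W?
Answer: -84484268405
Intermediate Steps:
H(W) = 4 + W
t(b, F) = 3 (t(b, F) = 3*1 = 3)
A = -10084 (A = -4 + (63*(-5*(-2)))*(-2*(-2 + (4 + 6))) = -4 + (63*10)*(-2*(-2 + 10)) = -4 + 630*(-2*8) = -4 + 630*(-16) = -4 - 10080 = -10084)
Z(X, q) = -18 (Z(X, q) = 3*(-6) = -18)
(-307931 + Z(7, 557))*(284429 + A) = (-307931 - 18)*(284429 - 10084) = -307949*274345 = -84484268405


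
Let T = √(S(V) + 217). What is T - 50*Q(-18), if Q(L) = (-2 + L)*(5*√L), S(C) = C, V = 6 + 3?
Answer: √226 + 15000*I*√2 ≈ 15.033 + 21213.0*I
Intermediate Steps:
V = 9
Q(L) = 5*√L*(-2 + L)
T = √226 (T = √(9 + 217) = √226 ≈ 15.033)
T - 50*Q(-18) = √226 - 250*√(-18)*(-2 - 18) = √226 - 250*3*I*√2*(-20) = √226 - (-15000)*I*√2 = √226 + 15000*I*√2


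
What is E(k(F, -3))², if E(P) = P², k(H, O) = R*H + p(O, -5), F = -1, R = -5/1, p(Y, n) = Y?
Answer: 16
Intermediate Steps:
R = -5 (R = -5*1 = -5)
k(H, O) = O - 5*H (k(H, O) = -5*H + O = O - 5*H)
E(k(F, -3))² = ((-3 - 5*(-1))²)² = ((-3 + 5)²)² = (2²)² = 4² = 16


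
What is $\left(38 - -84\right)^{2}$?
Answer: $14884$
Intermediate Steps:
$\left(38 - -84\right)^{2} = \left(38 + 84\right)^{2} = 122^{2} = 14884$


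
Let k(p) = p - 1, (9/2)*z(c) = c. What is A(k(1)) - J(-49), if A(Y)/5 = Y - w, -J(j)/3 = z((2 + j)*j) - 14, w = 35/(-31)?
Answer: 139405/93 ≈ 1499.0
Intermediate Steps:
z(c) = 2*c/9
w = -35/31 (w = 35*(-1/31) = -35/31 ≈ -1.1290)
k(p) = -1 + p
J(j) = 42 - 2*j*(2 + j)/3 (J(j) = -3*(2*((2 + j)*j)/9 - 14) = -3*(2*(j*(2 + j))/9 - 14) = -3*(2*j*(2 + j)/9 - 14) = -3*(-14 + 2*j*(2 + j)/9) = 42 - 2*j*(2 + j)/3)
A(Y) = 175/31 + 5*Y (A(Y) = 5*(Y - 1*(-35/31)) = 5*(Y + 35/31) = 5*(35/31 + Y) = 175/31 + 5*Y)
A(k(1)) - J(-49) = (175/31 + 5*(-1 + 1)) - (42 - ⅔*(-49)*(2 - 49)) = (175/31 + 5*0) - (42 - ⅔*(-49)*(-47)) = (175/31 + 0) - (42 - 4606/3) = 175/31 - 1*(-4480/3) = 175/31 + 4480/3 = 139405/93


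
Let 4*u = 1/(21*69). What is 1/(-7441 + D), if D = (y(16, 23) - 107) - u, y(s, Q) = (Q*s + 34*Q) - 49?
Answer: -5796/37366813 ≈ -0.00015511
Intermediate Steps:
u = 1/5796 (u = 1/(4*((21*69))) = (1/4)/1449 = (1/4)*(1/1449) = 1/5796 ≈ 0.00017253)
y(s, Q) = -49 + 34*Q + Q*s (y(s, Q) = (34*Q + Q*s) - 49 = -49 + 34*Q + Q*s)
D = 5761223/5796 (D = ((-49 + 34*23 + 23*16) - 107) - 1*1/5796 = ((-49 + 782 + 368) - 107) - 1/5796 = (1101 - 107) - 1/5796 = 994 - 1/5796 = 5761223/5796 ≈ 994.00)
1/(-7441 + D) = 1/(-7441 + 5761223/5796) = 1/(-37366813/5796) = -5796/37366813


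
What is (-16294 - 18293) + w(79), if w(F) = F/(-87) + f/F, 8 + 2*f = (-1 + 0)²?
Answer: -475445993/13746 ≈ -34588.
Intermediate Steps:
f = -7/2 (f = -4 + (-1 + 0)²/2 = -4 + (½)*(-1)² = -4 + (½)*1 = -4 + ½ = -7/2 ≈ -3.5000)
w(F) = -7/(2*F) - F/87 (w(F) = F/(-87) - 7/(2*F) = F*(-1/87) - 7/(2*F) = -F/87 - 7/(2*F) = -7/(2*F) - F/87)
(-16294 - 18293) + w(79) = (-16294 - 18293) + (-7/2/79 - 1/87*79) = -34587 + (-7/2*1/79 - 79/87) = -34587 + (-7/158 - 79/87) = -34587 - 13091/13746 = -475445993/13746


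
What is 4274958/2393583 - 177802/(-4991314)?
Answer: 3627206926563/1991187389677 ≈ 1.8216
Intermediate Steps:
4274958/2393583 - 177802/(-4991314) = 4274958*(1/2393583) - 177802*(-1/4991314) = 1424986/797861 + 88901/2495657 = 3627206926563/1991187389677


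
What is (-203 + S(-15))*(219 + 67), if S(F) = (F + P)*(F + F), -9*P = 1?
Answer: 214786/3 ≈ 71595.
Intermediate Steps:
P = -⅑ (P = -⅑*1 = -⅑ ≈ -0.11111)
S(F) = 2*F*(-⅑ + F) (S(F) = (F - ⅑)*(F + F) = (-⅑ + F)*(2*F) = 2*F*(-⅑ + F))
(-203 + S(-15))*(219 + 67) = (-203 + (2/9)*(-15)*(-1 + 9*(-15)))*(219 + 67) = (-203 + (2/9)*(-15)*(-1 - 135))*286 = (-203 + (2/9)*(-15)*(-136))*286 = (-203 + 1360/3)*286 = (751/3)*286 = 214786/3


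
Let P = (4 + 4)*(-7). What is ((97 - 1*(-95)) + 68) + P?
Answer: 204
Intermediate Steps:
P = -56 (P = 8*(-7) = -56)
((97 - 1*(-95)) + 68) + P = ((97 - 1*(-95)) + 68) - 56 = ((97 + 95) + 68) - 56 = (192 + 68) - 56 = 260 - 56 = 204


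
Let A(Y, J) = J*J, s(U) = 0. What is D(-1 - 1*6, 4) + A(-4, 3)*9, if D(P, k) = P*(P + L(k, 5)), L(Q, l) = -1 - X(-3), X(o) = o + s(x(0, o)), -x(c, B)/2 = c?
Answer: 116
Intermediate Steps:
x(c, B) = -2*c
X(o) = o (X(o) = o + 0 = o)
A(Y, J) = J²
L(Q, l) = 2 (L(Q, l) = -1 - 1*(-3) = -1 + 3 = 2)
D(P, k) = P*(2 + P) (D(P, k) = P*(P + 2) = P*(2 + P))
D(-1 - 1*6, 4) + A(-4, 3)*9 = (-1 - 1*6)*(2 + (-1 - 1*6)) + 3²*9 = (-1 - 6)*(2 + (-1 - 6)) + 9*9 = -7*(2 - 7) + 81 = -7*(-5) + 81 = 35 + 81 = 116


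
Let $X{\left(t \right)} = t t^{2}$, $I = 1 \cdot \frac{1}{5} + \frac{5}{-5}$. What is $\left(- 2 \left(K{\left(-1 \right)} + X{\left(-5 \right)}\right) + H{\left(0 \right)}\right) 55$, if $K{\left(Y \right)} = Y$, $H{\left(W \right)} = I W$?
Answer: $13860$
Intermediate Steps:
$I = - \frac{4}{5}$ ($I = 1 \cdot \frac{1}{5} + 5 \left(- \frac{1}{5}\right) = \frac{1}{5} - 1 = - \frac{4}{5} \approx -0.8$)
$H{\left(W \right)} = - \frac{4 W}{5}$
$X{\left(t \right)} = t^{3}$
$\left(- 2 \left(K{\left(-1 \right)} + X{\left(-5 \right)}\right) + H{\left(0 \right)}\right) 55 = \left(- 2 \left(-1 + \left(-5\right)^{3}\right) - 0\right) 55 = \left(- 2 \left(-1 - 125\right) + 0\right) 55 = \left(\left(-2\right) \left(-126\right) + 0\right) 55 = \left(252 + 0\right) 55 = 252 \cdot 55 = 13860$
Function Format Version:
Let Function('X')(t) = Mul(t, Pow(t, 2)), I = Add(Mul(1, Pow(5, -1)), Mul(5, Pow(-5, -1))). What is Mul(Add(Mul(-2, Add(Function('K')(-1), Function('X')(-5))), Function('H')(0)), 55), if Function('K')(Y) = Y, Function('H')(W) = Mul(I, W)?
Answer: 13860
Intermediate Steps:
I = Rational(-4, 5) (I = Add(Mul(1, Rational(1, 5)), Mul(5, Rational(-1, 5))) = Add(Rational(1, 5), -1) = Rational(-4, 5) ≈ -0.80000)
Function('H')(W) = Mul(Rational(-4, 5), W)
Function('X')(t) = Pow(t, 3)
Mul(Add(Mul(-2, Add(Function('K')(-1), Function('X')(-5))), Function('H')(0)), 55) = Mul(Add(Mul(-2, Add(-1, Pow(-5, 3))), Mul(Rational(-4, 5), 0)), 55) = Mul(Add(Mul(-2, Add(-1, -125)), 0), 55) = Mul(Add(Mul(-2, -126), 0), 55) = Mul(Add(252, 0), 55) = Mul(252, 55) = 13860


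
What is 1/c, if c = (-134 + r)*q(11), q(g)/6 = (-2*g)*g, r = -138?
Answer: 1/394944 ≈ 2.5320e-6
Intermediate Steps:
q(g) = -12*g² (q(g) = 6*((-2*g)*g) = 6*(-2*g²) = -12*g²)
c = 394944 (c = (-134 - 138)*(-12*11²) = -(-3264)*121 = -272*(-1452) = 394944)
1/c = 1/394944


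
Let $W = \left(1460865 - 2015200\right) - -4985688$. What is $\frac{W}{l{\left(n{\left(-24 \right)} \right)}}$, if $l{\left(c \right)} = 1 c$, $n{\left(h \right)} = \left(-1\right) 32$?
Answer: $- \frac{4431353}{32} \approx -1.3848 \cdot 10^{5}$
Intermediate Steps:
$n{\left(h \right)} = -32$
$l{\left(c \right)} = c$
$W = 4431353$ ($W = \left(1460865 - 2015200\right) + 4985688 = -554335 + 4985688 = 4431353$)
$\frac{W}{l{\left(n{\left(-24 \right)} \right)}} = \frac{4431353}{-32} = 4431353 \left(- \frac{1}{32}\right) = - \frac{4431353}{32}$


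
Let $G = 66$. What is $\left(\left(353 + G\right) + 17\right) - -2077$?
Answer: $2513$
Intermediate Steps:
$\left(\left(353 + G\right) + 17\right) - -2077 = \left(\left(353 + 66\right) + 17\right) - -2077 = \left(419 + 17\right) + 2077 = 436 + 2077 = 2513$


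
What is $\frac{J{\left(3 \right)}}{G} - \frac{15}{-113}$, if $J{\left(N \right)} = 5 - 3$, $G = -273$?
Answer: $\frac{3869}{30849} \approx 0.12542$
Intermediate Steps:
$J{\left(N \right)} = 2$
$\frac{J{\left(3 \right)}}{G} - \frac{15}{-113} = \frac{2}{-273} - \frac{15}{-113} = 2 \left(- \frac{1}{273}\right) - - \frac{15}{113} = - \frac{2}{273} + \frac{15}{113} = \frac{3869}{30849}$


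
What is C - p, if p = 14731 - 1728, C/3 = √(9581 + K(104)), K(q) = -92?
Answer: -13003 + 3*√9489 ≈ -12711.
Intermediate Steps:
C = 3*√9489 (C = 3*√(9581 - 92) = 3*√9489 ≈ 292.23)
p = 13003
C - p = 3*√9489 - 1*13003 = 3*√9489 - 13003 = -13003 + 3*√9489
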